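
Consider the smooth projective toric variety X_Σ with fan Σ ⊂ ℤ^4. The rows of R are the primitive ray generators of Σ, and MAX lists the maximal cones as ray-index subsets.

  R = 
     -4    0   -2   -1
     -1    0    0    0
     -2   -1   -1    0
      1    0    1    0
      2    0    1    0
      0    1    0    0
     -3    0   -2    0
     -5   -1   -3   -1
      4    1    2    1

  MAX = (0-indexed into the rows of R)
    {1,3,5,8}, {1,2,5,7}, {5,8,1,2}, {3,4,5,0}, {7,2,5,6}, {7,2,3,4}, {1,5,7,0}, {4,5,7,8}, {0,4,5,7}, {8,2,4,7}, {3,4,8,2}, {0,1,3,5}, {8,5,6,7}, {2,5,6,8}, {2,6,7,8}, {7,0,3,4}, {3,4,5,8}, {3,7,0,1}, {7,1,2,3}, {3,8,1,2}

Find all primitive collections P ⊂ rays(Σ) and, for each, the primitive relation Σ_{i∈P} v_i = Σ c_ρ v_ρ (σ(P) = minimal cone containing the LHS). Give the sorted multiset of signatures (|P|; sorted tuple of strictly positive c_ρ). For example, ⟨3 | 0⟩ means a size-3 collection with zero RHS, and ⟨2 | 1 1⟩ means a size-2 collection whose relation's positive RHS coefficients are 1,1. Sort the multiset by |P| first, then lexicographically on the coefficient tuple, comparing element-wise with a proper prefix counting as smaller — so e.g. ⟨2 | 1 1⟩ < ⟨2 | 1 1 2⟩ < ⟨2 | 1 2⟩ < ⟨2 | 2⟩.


13 collections generate NE(X_Σ); each relation:

  P = {0,8}:  v_{0} + v_{8} = v_{5}  so sig = ⟨2 | 1⟩
  P = {1,4}:  v_{1} + v_{4} = v_{3}  so sig = ⟨2 | 1⟩
  P = {0,2}:  v_{0} + v_{2} = v_{1} + v_{7}  so sig = ⟨2 | 1 1⟩
  P = {3,6}:  v_{3} + v_{6} = v_{2} + v_{5}  so sig = ⟨2 | 1 1⟩
  P = {4,6}:  v_{4} + v_{6} = v_{7} + v_{8}  so sig = ⟨2 | 1 1⟩
  P = {0,6}:  v_{0} + v_{6} = v_{2} + 2·v_{5} + v_{7}  so sig = ⟨2 | 1 1 2⟩
  P = {1,6}:  v_{1} + v_{6} = 2·v_{2} + 2·v_{5}  so sig = ⟨2 | 2 2⟩
  P = {2,4,5}:  v_{2} + v_{4} + v_{5} = 0  so sig = ⟨3 | 0⟩
  P = {3,7,8}:  v_{3} + v_{7} + v_{8} = 0  so sig = ⟨3 | 0⟩
  P = {2,3,5}:  v_{2} + v_{3} + v_{5} = v_{1}  so sig = ⟨3 | 1⟩
  P = {3,5,7}:  v_{3} + v_{5} + v_{7} = v_{0}  so sig = ⟨3 | 1⟩
  P = {1,7,8}:  v_{1} + v_{7} + v_{8} = v_{2} + v_{5}  so sig = ⟨3 | 1 1⟩
  P = {2,5,7,8}:  v_{2} + v_{5} + v_{7} + v_{8} = v_{6}  so sig = ⟨4 | 1⟩

so the primitive-relation signature multiset is
{ ⟨2 | 1⟩ ×2,  ⟨2 | 1 1⟩ ×3,  ⟨2 | 1 1 2⟩,  ⟨2 | 2 2⟩,  ⟨3 | 0⟩ ×2,  ⟨3 | 1⟩ ×2,  ⟨3 | 1 1⟩,  ⟨4 | 1⟩ }


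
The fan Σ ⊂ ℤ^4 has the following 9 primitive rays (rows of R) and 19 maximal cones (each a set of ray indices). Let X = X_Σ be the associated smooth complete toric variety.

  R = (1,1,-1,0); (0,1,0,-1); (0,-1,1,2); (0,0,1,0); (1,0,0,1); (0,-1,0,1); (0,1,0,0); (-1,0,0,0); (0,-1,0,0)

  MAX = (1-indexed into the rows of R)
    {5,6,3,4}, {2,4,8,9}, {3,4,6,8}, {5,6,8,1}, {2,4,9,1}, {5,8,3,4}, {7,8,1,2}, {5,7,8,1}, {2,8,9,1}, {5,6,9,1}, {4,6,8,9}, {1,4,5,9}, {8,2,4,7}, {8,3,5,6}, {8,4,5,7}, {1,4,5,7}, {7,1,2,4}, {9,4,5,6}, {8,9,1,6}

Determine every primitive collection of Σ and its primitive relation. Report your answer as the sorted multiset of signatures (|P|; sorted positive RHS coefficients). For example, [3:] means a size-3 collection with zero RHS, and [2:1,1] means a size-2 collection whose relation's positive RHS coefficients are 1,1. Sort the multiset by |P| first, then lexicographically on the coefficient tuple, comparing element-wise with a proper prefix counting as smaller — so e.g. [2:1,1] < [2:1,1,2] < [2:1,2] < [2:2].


Primitive collections (12):

  {2,6}:  v_{2} + v_{6} = 0 — sig = [2:]
  {7,9}:  v_{7} + v_{9} = 0 — sig = [2:]
  {2,5}:  v_{2} + v_{5} = v_{1} + v_{4} — sig = [2:1,1]
  {6,7}:  v_{6} + v_{7} = v_{5} + v_{8} — sig = [2:1,1]
  {2,3}:  v_{2} + v_{3} = v_{4} + v_{5} + v_{8} — sig = [2:1,1,1]
  {1,3}:  v_{1} + v_{3} = 2·v_{5} + v_{8} — sig = [2:1,2]
  {3,9}:  v_{3} + v_{9} = v_{4} + 2·v_{6} — sig = [2:1,2]
  {3,7}:  v_{3} + v_{7} = v_{4} + 2·v_{5} + 2·v_{8} — sig = [2:1,2,2]
  {1,4,6}:  v_{1} + v_{4} + v_{6} = v_{5} — sig = [3:1]
  {1,4,8}:  v_{1} + v_{4} + v_{8} = v_{7} — sig = [3:1]
  {5,8,9}:  v_{5} + v_{8} + v_{9} = v_{6} — sig = [3:1]
  {4,5,6,8}:  v_{4} + v_{5} + v_{6} + v_{8} = v_{3} — sig = [4:1]

Sorted signature multiset PRS(X):
[[2:], [2:], [2:1,1], [2:1,1], [2:1,1,1], [2:1,2], [2:1,2], [2:1,2,2], [3:1], [3:1], [3:1], [4:1]]


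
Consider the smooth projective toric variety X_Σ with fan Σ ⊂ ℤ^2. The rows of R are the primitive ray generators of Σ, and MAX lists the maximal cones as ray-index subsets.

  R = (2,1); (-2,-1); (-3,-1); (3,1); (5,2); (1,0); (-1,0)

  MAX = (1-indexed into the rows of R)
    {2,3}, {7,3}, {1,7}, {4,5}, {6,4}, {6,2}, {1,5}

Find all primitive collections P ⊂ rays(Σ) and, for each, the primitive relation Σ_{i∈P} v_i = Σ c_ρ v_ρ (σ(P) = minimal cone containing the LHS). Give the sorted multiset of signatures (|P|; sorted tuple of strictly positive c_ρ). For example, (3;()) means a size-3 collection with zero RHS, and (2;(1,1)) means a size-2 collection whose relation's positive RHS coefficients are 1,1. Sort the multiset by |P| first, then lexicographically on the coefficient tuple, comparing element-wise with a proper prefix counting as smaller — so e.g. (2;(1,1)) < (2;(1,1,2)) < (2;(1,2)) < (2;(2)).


Δ(Σ) — 7 vertices, 14 min non-faces:

  P = {1,2}:  v_{1} + v_{2} = 0  ⟹  sig = (2;())
  P = {3,4}:  v_{3} + v_{4} = 0  ⟹  sig = (2;())
  P = {6,7}:  v_{6} + v_{7} = 0  ⟹  sig = (2;())
  P = {1,3}:  v_{1} + v_{3} = v_{7}  ⟹  sig = (2;(1))
  P = {1,4}:  v_{1} + v_{4} = v_{5}  ⟹  sig = (2;(1))
  P = {1,6}:  v_{1} + v_{6} = v_{4}  ⟹  sig = (2;(1))
  P = {2,4}:  v_{2} + v_{4} = v_{6}  ⟹  sig = (2;(1))
  P = {2,5}:  v_{2} + v_{5} = v_{4}  ⟹  sig = (2;(1))
  P = {2,7}:  v_{2} + v_{7} = v_{3}  ⟹  sig = (2;(1))
  P = {3,5}:  v_{3} + v_{5} = v_{1}  ⟹  sig = (2;(1))
  P = {3,6}:  v_{3} + v_{6} = v_{2}  ⟹  sig = (2;(1))
  P = {4,7}:  v_{4} + v_{7} = v_{1}  ⟹  sig = (2;(1))
  P = {5,6}:  v_{5} + v_{6} = 2·v_{4}  ⟹  sig = (2;(2))
  P = {5,7}:  v_{5} + v_{7} = 2·v_{1}  ⟹  sig = (2;(2))

so the primitive-relation signature multiset is
    (2;())
    (2;())
    (2;())
    (2;(1))
    (2;(1))
    (2;(1))
    (2;(1))
    (2;(1))
    (2;(1))
    (2;(1))
    (2;(1))
    (2;(1))
    (2;(2))
    (2;(2))


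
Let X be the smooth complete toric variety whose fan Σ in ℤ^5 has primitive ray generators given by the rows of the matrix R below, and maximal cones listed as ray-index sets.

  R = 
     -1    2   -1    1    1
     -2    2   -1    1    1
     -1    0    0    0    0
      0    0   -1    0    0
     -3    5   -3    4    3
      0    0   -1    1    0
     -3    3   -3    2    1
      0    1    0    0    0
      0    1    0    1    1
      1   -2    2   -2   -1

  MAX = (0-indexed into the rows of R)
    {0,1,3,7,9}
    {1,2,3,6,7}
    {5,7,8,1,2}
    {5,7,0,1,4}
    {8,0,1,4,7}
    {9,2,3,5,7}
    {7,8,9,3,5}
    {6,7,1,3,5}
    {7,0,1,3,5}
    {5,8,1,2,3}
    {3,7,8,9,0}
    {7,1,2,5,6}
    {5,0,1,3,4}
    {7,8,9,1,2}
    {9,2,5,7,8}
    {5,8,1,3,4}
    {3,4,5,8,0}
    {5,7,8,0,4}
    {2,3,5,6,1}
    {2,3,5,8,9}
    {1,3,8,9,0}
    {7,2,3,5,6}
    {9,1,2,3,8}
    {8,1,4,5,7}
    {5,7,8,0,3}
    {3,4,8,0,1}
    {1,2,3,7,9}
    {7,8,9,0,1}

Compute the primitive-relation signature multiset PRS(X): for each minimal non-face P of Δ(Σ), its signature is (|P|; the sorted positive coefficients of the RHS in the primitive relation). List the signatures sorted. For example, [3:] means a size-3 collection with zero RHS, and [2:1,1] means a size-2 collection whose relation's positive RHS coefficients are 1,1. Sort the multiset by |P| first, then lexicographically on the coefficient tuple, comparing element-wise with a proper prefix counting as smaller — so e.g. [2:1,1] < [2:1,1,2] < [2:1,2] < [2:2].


Δ(Σ) — 10 vertices, 14 min non-faces:

  P = {0,2}:  v_{0} + v_{2} = v_{1}  so sig = [2:1]
  P = {4,9}:  v_{4} + v_{9} = v_{1} + v_{8}  so sig = [2:1,1]
  P = {6,8}:  v_{6} + v_{8} = v_{0} + v_{1} + v_{5}  so sig = [2:1,1,1]
  P = {0,6}:  v_{0} + v_{6} = 2·v_{1} + v_{3} + v_{5} + v_{7}  so sig = [2:1,1,1,2]
  P = {2,4}:  v_{2} + v_{4} = 2·v_{1} + v_{5} + v_{8}  so sig = [2:1,1,2]
  P = {6,9}:  v_{6} + v_{9} = 2·v_{2} + v_{3} + v_{7}  so sig = [2:1,1,2]
  P = {4,6}:  v_{4} + v_{6} = 2·v_{0} + 2·v_{1} + 2·v_{5}  so sig = [2:2,2,2]
  P = {0,5,9}:  v_{0} + v_{5} + v_{9} = 0  so sig = [3:]
  P = {1,5,9}:  v_{1} + v_{5} + v_{9} = v_{2}  so sig = [3:1]
  P = {3,4,7}:  v_{3} + v_{4} + v_{7} = 3·v_{0} + v_{5}  so sig = [3:1,3]
  P = {0,1,5,8}:  v_{0} + v_{1} + v_{5} + v_{8} = v_{4}  so sig = [4:1]
  P = {2,3,7,8}:  v_{2} + v_{3} + v_{7} + v_{8} = v_{0}  so sig = [4:1]
  P = {1,3,7,8}:  v_{1} + v_{3} + v_{7} + v_{8} = 2·v_{0}  so sig = [4:2]
  P = {1,2,3,5,7}:  v_{1} + v_{2} + v_{3} + v_{5} + v_{7} = v_{6}  so sig = [5:1]

so the primitive-relation signature multiset is
{ [2:1],  [2:1,1],  [2:1,1,1],  [2:1,1,1,2],  [2:1,1,2] ×2,  [2:2,2,2],  [3:],  [3:1],  [3:1,3],  [4:1] ×2,  [4:2],  [5:1] }


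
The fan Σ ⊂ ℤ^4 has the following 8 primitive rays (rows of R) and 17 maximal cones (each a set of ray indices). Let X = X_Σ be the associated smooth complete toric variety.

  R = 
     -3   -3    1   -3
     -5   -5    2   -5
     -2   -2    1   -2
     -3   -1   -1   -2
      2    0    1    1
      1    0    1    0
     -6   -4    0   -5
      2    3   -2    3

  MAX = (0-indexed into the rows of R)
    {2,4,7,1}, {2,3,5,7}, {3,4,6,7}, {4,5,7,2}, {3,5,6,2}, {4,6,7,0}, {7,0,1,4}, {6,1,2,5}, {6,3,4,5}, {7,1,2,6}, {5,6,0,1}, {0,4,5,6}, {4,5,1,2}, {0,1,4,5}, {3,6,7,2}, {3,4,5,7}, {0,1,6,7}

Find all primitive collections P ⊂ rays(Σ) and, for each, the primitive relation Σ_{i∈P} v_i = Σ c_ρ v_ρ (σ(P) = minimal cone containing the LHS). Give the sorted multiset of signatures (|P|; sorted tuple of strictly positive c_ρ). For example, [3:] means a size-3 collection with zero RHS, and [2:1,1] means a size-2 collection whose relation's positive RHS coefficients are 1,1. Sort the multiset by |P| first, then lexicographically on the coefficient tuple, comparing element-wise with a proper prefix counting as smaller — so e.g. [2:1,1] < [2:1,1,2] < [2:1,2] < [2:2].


Δ(Σ) — 8 vertices, 9 min non-faces:

  P={0,2}:  v_{0} + v_{2} = v_{1}  →  sig = [2:1]
  P={0,3}:  v_{0} + v_{3} = v_{6}  →  sig = [2:1]
  P={1,3}:  v_{1} + v_{3} = v_{2} + v_{6}  →  sig = [2:1,1]
  P={0,5,7}:  v_{0} + v_{5} + v_{7} = 0  →  sig = [3:]
  P={1,5,7}:  v_{1} + v_{5} + v_{7} = v_{2}  →  sig = [3:1]
  P={2,3,4}:  v_{2} + v_{3} + v_{4} = v_{0}  →  sig = [3:1]
  P={5,6,7}:  v_{5} + v_{6} + v_{7} = v_{3}  →  sig = [3:1]
  P={2,4,6}:  v_{2} + v_{4} + v_{6} = 2·v_{0}  →  sig = [3:2]
  P={1,4,6}:  v_{1} + v_{4} + v_{6} = 3·v_{0}  →  sig = [3:3]

so the primitive-relation signature multiset is
    [2:1]
    [2:1]
    [2:1,1]
    [3:]
    [3:1]
    [3:1]
    [3:1]
    [3:2]
    [3:3]


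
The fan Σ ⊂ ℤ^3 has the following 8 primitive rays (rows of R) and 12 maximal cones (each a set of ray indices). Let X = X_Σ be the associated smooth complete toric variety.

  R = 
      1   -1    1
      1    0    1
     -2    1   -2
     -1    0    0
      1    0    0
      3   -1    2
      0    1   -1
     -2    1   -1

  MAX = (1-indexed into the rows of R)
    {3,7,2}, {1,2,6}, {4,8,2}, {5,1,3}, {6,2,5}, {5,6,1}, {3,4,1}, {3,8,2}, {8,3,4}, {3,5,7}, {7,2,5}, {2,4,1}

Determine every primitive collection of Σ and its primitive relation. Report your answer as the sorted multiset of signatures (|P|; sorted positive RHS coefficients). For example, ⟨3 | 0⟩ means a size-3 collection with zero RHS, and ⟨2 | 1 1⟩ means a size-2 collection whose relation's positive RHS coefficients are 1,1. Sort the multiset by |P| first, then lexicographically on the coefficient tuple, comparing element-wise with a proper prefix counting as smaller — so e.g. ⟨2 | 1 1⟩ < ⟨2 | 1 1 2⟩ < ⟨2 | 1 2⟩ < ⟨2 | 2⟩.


The 14 primitive collections of Σ (r=8, n=3):

  • {4,5}:  v_{4} + v_{5} = 0  →  sig = ⟨2 | 0⟩
  • {1,7}:  v_{1} + v_{7} = v_{5}  →  sig = ⟨2 | 1⟩
  • {1,8}:  v_{1} + v_{8} = v_{4}  →  sig = ⟨2 | 1⟩
  • {3,6}:  v_{3} + v_{6} = v_{5}  →  sig = ⟨2 | 1⟩
  • {6,8}:  v_{6} + v_{8} = v_{2}  →  sig = ⟨2 | 1⟩
  • {4,6}:  v_{4} + v_{6} = v_{1} + v_{2}  →  sig = ⟨2 | 1 1⟩
  • {4,7}:  v_{4} + v_{7} = v_{2} + v_{3}  →  sig = ⟨2 | 1 1⟩
  • {5,8}:  v_{5} + v_{8} = v_{2} + v_{3}  →  sig = ⟨2 | 1 1⟩
  • {6,7}:  v_{6} + v_{7} = v_{2} + 2·v_{5}  →  sig = ⟨2 | 1 2⟩
  • {7,8}:  v_{7} + v_{8} = 2·v_{2} + 2·v_{3}  →  sig = ⟨2 | 2 2⟩
  • {1,2,3}:  v_{1} + v_{2} + v_{3} = 0  →  sig = ⟨3 | 0⟩
  • {1,2,5}:  v_{1} + v_{2} + v_{5} = v_{6}  →  sig = ⟨3 | 1⟩
  • {2,3,4}:  v_{2} + v_{3} + v_{4} = v_{8}  →  sig = ⟨3 | 1⟩
  • {2,3,5}:  v_{2} + v_{3} + v_{5} = v_{7}  →  sig = ⟨3 | 1⟩

Hence PRS(X_Σ) =
[⟨2 | 0⟩, ⟨2 | 1⟩, ⟨2 | 1⟩, ⟨2 | 1⟩, ⟨2 | 1⟩, ⟨2 | 1 1⟩, ⟨2 | 1 1⟩, ⟨2 | 1 1⟩, ⟨2 | 1 2⟩, ⟨2 | 2 2⟩, ⟨3 | 0⟩, ⟨3 | 1⟩, ⟨3 | 1⟩, ⟨3 | 1⟩]


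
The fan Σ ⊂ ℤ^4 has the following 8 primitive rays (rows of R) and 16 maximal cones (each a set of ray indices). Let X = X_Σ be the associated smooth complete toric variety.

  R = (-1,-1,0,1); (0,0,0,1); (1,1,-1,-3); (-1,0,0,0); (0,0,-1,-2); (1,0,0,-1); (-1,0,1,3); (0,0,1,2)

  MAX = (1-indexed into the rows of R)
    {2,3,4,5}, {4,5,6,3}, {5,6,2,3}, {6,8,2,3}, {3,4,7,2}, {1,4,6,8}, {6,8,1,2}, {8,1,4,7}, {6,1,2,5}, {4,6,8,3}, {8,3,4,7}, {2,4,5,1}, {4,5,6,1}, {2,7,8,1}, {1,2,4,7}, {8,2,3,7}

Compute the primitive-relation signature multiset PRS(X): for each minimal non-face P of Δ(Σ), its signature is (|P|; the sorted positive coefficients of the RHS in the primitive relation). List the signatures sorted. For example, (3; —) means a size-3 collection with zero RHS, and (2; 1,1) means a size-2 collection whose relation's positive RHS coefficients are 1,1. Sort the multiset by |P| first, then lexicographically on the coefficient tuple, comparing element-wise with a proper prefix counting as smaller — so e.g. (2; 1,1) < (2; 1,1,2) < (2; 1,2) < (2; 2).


6 collections generate NE(X_Σ); each relation:

  P = {5,8}:  v_{5} + v_{8} = 0  →  sig = (2; —)
  P = {1,3}:  v_{1} + v_{3} = v_{5}  →  sig = (2; 1)
  P = {6,7}:  v_{6} + v_{7} = v_{8}  →  sig = (2; 1)
  P = {5,7}:  v_{5} + v_{7} = v_{2} + v_{4}  →  sig = (2; 1,1)
  P = {2,4,6}:  v_{2} + v_{4} + v_{6} = 0  →  sig = (3; —)
  P = {2,4,8}:  v_{2} + v_{4} + v_{8} = v_{7}  →  sig = (3; 1)

so the primitive-relation signature multiset is
[(2; —), (2; 1), (2; 1), (2; 1,1), (3; —), (3; 1)]


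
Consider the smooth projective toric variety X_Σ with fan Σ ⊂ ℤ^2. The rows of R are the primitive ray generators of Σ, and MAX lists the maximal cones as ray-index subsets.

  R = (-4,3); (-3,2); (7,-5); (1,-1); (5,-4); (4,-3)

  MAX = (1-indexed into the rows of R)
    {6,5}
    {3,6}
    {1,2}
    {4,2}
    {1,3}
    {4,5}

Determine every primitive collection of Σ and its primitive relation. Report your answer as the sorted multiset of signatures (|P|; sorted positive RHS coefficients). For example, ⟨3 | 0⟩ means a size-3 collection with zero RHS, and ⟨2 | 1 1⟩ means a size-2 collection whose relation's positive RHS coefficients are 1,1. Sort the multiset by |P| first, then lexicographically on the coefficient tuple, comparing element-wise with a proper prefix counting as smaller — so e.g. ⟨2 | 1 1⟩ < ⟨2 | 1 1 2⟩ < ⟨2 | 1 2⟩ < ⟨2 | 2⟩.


9 minimal non-faces of Δ(Σ) (on 6 rays):

  • {1,6}:  v_{1} + v_{6} = 0  →  sig = ⟨2 | 0⟩
  • {1,4}:  v_{1} + v_{4} = v_{2}  →  sig = ⟨2 | 1⟩
  • {1,5}:  v_{1} + v_{5} = v_{4}  →  sig = ⟨2 | 1⟩
  • {2,3}:  v_{2} + v_{3} = v_{6}  →  sig = ⟨2 | 1⟩
  • {2,6}:  v_{2} + v_{6} = v_{4}  →  sig = ⟨2 | 1⟩
  • {4,6}:  v_{4} + v_{6} = v_{5}  →  sig = ⟨2 | 1⟩
  • {2,5}:  v_{2} + v_{5} = 2·v_{4}  →  sig = ⟨2 | 2⟩
  • {3,4}:  v_{3} + v_{4} = 2·v_{6}  →  sig = ⟨2 | 2⟩
  • {3,5}:  v_{3} + v_{5} = 3·v_{6}  →  sig = ⟨2 | 3⟩

so the primitive-relation signature multiset is
    |P|=2: 9 collections, coeffs (), (1), (1), (1), (1), (1), (2), (2), (3)


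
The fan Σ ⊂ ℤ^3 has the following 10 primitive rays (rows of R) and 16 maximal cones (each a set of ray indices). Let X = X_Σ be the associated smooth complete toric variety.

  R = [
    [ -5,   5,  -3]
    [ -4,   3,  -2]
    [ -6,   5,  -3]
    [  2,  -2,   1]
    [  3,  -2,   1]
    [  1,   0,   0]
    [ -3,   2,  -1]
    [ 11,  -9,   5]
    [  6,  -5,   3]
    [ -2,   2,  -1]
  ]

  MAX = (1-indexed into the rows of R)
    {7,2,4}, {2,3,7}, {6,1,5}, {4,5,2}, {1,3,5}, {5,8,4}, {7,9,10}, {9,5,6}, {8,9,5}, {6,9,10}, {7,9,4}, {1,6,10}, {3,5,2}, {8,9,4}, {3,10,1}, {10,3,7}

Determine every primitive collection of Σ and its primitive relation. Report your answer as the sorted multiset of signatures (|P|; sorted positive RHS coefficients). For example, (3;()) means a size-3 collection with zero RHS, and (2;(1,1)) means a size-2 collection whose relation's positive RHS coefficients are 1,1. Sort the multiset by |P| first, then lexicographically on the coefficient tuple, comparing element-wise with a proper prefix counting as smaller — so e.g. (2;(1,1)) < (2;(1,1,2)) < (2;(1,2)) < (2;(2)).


|primitive collections| = 22. Relations:

  P = {3,9}:  v_{3} + v_{9} = 0  ⇒ sig = (2;())
  P = {4,10}:  v_{4} + v_{10} = 0  ⇒ sig = (2;())
  P = {5,7}:  v_{5} + v_{7} = 0  ⇒ sig = (2;())
  P = {1,9}:  v_{1} + v_{9} = v_{6}  ⇒ sig = (2;(1))
  P = {2,9}:  v_{2} + v_{9} = v_{4}  ⇒ sig = (2;(1))
  P = {2,10}:  v_{2} + v_{10} = v_{3}  ⇒ sig = (2;(1))
  P = {3,4}:  v_{3} + v_{4} = v_{2}  ⇒ sig = (2;(1))
  P = {3,6}:  v_{3} + v_{6} = v_{1}  ⇒ sig = (2;(1))
  P = {4,6}:  v_{4} + v_{6} = v_{5}  ⇒ sig = (2;(1))
  P = {5,10}:  v_{5} + v_{10} = v_{6}  ⇒ sig = (2;(1))
  P = {6,7}:  v_{6} + v_{7} = v_{10}  ⇒ sig = (2;(1))
  P = {1,4}:  v_{1} + v_{4} = v_{3} + v_{5}  ⇒ sig = (2;(1,1))
  P = {1,7}:  v_{1} + v_{7} = v_{3} + v_{10}  ⇒ sig = (2;(1,1))
  P = {2,6}:  v_{2} + v_{6} = v_{3} + v_{5}  ⇒ sig = (2;(1,1))
  P = {3,8}:  v_{3} + v_{8} = v_{4} + v_{5}  ⇒ sig = (2;(1,1))
  P = {7,8}:  v_{7} + v_{8} = v_{4} + v_{9}  ⇒ sig = (2;(1,1))
  P = {8,10}:  v_{8} + v_{10} = v_{5} + v_{9}  ⇒ sig = (2;(1,1))
  P = {1,2}:  v_{1} + v_{2} = 2·v_{3} + v_{5}  ⇒ sig = (2;(1,2))
  P = {2,8}:  v_{2} + v_{8} = 2·v_{4} + v_{5}  ⇒ sig = (2;(1,2))
  P = {6,8}:  v_{6} + v_{8} = 2·v_{5} + v_{9}  ⇒ sig = (2;(1,2))
  P = {1,8}:  v_{1} + v_{8} = 2·v_{5}  ⇒ sig = (2;(2))
  P = {4,5,9}:  v_{4} + v_{5} + v_{9} = v_{8}  ⇒ sig = (3;(1))

Hence PRS(X_Σ) =
{ (2;()) ×3,  (2;(1)) ×8,  (2;(1,1)) ×6,  (2;(1,2)) ×3,  (2;(2)),  (3;(1)) }


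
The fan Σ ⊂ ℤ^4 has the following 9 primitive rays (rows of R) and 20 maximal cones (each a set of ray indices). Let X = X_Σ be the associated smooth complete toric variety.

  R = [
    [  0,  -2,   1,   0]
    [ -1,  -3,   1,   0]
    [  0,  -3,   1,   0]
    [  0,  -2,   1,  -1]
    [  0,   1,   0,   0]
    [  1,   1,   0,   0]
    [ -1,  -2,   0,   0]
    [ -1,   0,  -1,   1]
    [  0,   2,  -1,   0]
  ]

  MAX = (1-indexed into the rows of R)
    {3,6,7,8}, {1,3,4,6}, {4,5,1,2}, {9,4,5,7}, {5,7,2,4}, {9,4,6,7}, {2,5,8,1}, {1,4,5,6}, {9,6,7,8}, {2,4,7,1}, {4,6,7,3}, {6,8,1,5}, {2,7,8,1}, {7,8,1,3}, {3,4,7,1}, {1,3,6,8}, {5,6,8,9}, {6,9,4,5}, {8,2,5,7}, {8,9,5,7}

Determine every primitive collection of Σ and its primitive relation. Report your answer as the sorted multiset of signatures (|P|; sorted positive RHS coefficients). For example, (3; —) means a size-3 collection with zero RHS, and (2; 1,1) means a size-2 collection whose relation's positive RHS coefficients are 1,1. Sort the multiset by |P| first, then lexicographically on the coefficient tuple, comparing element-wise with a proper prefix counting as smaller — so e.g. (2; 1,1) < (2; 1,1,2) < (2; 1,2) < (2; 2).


Δ(Σ) — 9 vertices, 10 min non-faces:

  P={1,9}:  v_{1} + v_{9} = 0  →  sig = (2; —)
  P={2,6}:  v_{2} + v_{6} = v_{1}  →  sig = (2; 1)
  P={3,5}:  v_{3} + v_{5} = v_{1}  →  sig = (2; 1)
  P={4,8}:  v_{4} + v_{8} = v_{7}  →  sig = (2; 1)
  P={2,9}:  v_{2} + v_{9} = v_{5} + v_{7}  →  sig = (2; 1,1)
  P={3,9}:  v_{3} + v_{9} = v_{6} + v_{7}  →  sig = (2; 1,1)
  P={2,3}:  v_{2} + v_{3} = 2·v_{1} + v_{7}  →  sig = (2; 1,2)
  P={5,6,7}:  v_{5} + v_{6} + v_{7} = 0  →  sig = (3; —)
  P={1,5,7}:  v_{1} + v_{5} + v_{7} = v_{2}  →  sig = (3; 1)
  P={1,6,7}:  v_{1} + v_{6} + v_{7} = v_{3}  →  sig = (3; 1)

so the primitive-relation signature multiset is
{ (2; —),  (2; 1) ×3,  (2; 1,1) ×2,  (2; 1,2),  (3; —),  (3; 1) ×2 }


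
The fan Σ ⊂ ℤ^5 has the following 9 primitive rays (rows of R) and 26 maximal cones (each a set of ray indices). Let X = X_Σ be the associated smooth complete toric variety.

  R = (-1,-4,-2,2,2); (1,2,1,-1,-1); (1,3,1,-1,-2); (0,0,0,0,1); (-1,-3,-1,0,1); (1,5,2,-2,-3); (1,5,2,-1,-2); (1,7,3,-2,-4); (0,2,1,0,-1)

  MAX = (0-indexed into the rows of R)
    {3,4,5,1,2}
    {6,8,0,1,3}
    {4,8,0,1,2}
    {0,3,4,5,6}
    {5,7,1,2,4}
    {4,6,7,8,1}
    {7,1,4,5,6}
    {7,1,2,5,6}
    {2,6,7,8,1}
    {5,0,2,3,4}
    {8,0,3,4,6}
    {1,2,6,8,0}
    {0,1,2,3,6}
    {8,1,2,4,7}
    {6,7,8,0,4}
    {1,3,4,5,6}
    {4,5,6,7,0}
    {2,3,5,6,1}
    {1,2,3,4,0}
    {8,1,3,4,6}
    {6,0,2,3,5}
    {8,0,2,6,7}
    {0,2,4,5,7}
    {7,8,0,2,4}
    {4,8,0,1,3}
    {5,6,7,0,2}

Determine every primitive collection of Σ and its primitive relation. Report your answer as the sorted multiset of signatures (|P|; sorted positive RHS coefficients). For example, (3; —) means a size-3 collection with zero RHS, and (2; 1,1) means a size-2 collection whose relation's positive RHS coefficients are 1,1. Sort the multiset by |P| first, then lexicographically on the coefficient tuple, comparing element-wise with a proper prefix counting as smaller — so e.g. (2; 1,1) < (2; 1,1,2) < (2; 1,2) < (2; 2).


The 7 primitive collections of Σ (r=9, n=5):

  • {5,8}:  v_{5} + v_{8} = v_{7}  ⟹  sig = (2; 1)
  • {3,7}:  v_{3} + v_{7} = v_{4} + 2·v_{6}  ⟹  sig = (2; 1,2)
  • {0,1,5}:  v_{0} + v_{1} + v_{5} = v_{2}  ⟹  sig = (3; 1)
  • {2,3,8}:  v_{2} + v_{3} + v_{8} = v_{6}  ⟹  sig = (3; 1)
  • {2,4,6}:  v_{2} + v_{4} + v_{6} = v_{5}  ⟹  sig = (3; 1)
  • {0,1,7}:  v_{0} + v_{1} + v_{7} = v_{2} + v_{8}  ⟹  sig = (3; 1,1)
  • {0,1,4,6}:  v_{0} + v_{1} + v_{4} + v_{6} = 0  ⟹  sig = (4; —)

so the primitive-relation signature multiset is
    (2; 1)
    (2; 1,2)
    (3; 1)
    (3; 1)
    (3; 1)
    (3; 1,1)
    (4; —)


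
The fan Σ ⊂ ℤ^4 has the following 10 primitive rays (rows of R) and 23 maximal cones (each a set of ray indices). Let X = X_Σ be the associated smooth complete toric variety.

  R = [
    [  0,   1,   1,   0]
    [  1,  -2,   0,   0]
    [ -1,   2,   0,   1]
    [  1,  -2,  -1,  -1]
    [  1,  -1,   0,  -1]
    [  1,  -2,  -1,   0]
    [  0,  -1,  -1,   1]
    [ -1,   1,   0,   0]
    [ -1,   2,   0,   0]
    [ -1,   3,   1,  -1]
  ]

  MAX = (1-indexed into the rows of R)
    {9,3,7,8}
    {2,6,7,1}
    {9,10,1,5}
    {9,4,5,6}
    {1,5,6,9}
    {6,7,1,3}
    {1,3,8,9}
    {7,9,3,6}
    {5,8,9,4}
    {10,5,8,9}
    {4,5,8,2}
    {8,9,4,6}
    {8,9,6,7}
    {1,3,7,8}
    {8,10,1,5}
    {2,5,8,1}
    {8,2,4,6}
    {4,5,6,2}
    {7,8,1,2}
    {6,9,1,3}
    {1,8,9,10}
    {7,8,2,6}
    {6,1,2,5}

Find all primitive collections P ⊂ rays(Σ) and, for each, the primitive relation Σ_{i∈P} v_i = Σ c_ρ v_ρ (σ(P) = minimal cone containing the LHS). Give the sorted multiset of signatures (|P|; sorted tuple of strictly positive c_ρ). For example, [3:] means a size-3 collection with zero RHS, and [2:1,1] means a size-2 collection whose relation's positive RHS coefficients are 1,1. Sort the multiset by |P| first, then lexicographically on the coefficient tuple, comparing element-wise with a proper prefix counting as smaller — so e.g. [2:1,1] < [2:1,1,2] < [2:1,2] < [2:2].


Minimal non-faces — 17 found among 10 rays, 23 max cones:

  P={2,9}:  v_{2} + v_{9} = 0  ⟹  sig = [2:]
  P={1,4}:  v_{1} + v_{4} = v_{5}  ⟹  sig = [2:1]
  P={5,7}:  v_{5} + v_{7} = v_{6}  ⟹  sig = [2:1]
  P={7,10}:  v_{7} + v_{10} = v_{9}  ⟹  sig = [2:1]
  P={2,3}:  v_{2} + v_{3} = v_{1} + v_{7}  ⟹  sig = [2:1,1]
  P={3,4}:  v_{3} + v_{4} = v_{6} + v_{9}  ⟹  sig = [2:1,1]
  P={6,10}:  v_{6} + v_{10} = v_{5} + v_{9}  ⟹  sig = [2:1,1]
  P={2,10}:  v_{2} + v_{10} = v_{1} + v_{5} + v_{8}  ⟹  sig = [2:1,1,1]
  P={3,5}:  v_{3} + v_{5} = v_{1} + v_{6} + v_{9}  ⟹  sig = [2:1,1,1]
  P={4,10}:  v_{4} + v_{10} = 2·v_{5} + v_{8} + v_{9}  ⟹  sig = [2:1,1,2]
  P={3,10}:  v_{3} + v_{10} = v_{1} + 2·v_{9}  ⟹  sig = [2:1,2]
  P={4,7}:  v_{4} + v_{7} = 2·v_{6} + v_{8}  ⟹  sig = [2:1,2]
  P={1,6,8}:  v_{1} + v_{6} + v_{8} = 0  ⟹  sig = [3:]
  P={1,7,9}:  v_{1} + v_{7} + v_{9} = v_{3}  ⟹  sig = [3:1]
  P={5,6,8}:  v_{5} + v_{6} + v_{8} = v_{4}  ⟹  sig = [3:1]
  P={3,6,8}:  v_{3} + v_{6} + v_{8} = v_{7} + v_{9}  ⟹  sig = [3:1,1]
  P={1,5,8,9}:  v_{1} + v_{5} + v_{8} + v_{9} = v_{10}  ⟹  sig = [4:1]

Hence PRS(X_Σ) =
{ [2:],  [2:1] ×3,  [2:1,1] ×3,  [2:1,1,1] ×2,  [2:1,1,2],  [2:1,2] ×2,  [3:],  [3:1] ×2,  [3:1,1],  [4:1] }


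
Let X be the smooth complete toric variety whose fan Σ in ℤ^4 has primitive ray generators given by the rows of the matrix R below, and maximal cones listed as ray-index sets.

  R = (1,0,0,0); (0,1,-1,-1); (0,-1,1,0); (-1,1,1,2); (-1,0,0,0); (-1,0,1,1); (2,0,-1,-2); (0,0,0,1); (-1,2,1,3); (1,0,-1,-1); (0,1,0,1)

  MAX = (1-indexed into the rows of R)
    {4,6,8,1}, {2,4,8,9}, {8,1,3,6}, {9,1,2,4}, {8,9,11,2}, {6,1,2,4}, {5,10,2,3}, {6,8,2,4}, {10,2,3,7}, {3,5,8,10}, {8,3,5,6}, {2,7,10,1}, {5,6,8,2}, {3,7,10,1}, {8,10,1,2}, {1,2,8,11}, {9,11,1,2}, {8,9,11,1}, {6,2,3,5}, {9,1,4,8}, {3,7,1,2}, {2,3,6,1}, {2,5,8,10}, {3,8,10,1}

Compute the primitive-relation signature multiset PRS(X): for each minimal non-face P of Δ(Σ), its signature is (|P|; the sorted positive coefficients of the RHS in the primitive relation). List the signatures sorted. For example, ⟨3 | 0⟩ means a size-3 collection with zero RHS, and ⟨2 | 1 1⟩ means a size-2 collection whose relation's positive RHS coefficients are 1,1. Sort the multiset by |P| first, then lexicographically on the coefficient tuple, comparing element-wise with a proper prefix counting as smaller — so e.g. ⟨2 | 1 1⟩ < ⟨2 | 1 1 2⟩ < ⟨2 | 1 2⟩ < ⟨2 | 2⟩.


Primitive collections (25):

  P = {1,5}:  v_{1} + v_{5} = 0  ⇒ sig = ⟨2 | 0⟩
  P = {6,10}:  v_{6} + v_{10} = 0  ⇒ sig = ⟨2 | 0⟩
  P = {4,10}:  v_{4} + v_{10} = v_{11}  ⇒ sig = ⟨2 | 1⟩
  P = {4,11}:  v_{4} + v_{11} = v_{9}  ⇒ sig = ⟨2 | 1⟩
  P = {6,11}:  v_{6} + v_{11} = v_{4}  ⇒ sig = ⟨2 | 1⟩
  P = {3,11}:  v_{3} + v_{11} = v_{1} + v_{6}  ⇒ sig = ⟨2 | 1 1⟩
  P = {7,8}:  v_{7} + v_{8} = v_{1} + v_{10}  ⇒ sig = ⟨2 | 1 1⟩
  P = {3,9}:  v_{3} + v_{9} = v_{1} + v_{4} + v_{6}  ⇒ sig = ⟨2 | 1 1 1⟩
  P = {5,7}:  v_{5} + v_{7} = v_{2} + v_{3} + v_{10}  ⇒ sig = ⟨2 | 1 1 1⟩
  P = {5,11}:  v_{5} + v_{11} = v_{2} + v_{6} + v_{8}  ⇒ sig = ⟨2 | 1 1 1⟩
  P = {6,7}:  v_{6} + v_{7} = v_{1} + v_{2} + v_{3}  ⇒ sig = ⟨2 | 1 1 1⟩
  P = {10,11}:  v_{10} + v_{11} = v_{1} + v_{2} + v_{8}  ⇒ sig = ⟨2 | 1 1 1⟩
  P = {5,9}:  v_{5} + v_{9} = v_{2} + v_{4} + v_{6} + v_{8}  ⇒ sig = ⟨2 | 1 1 1 1⟩
  P = {4,5}:  v_{4} + v_{5} = v_{2} + 2·v_{6} + v_{8}  ⇒ sig = ⟨2 | 1 1 2⟩
  P = {4,7}:  v_{4} + v_{7} = 2·v_{1} + v_{2} + v_{6}  ⇒ sig = ⟨2 | 1 1 2⟩
  P = {7,9}:  v_{7} + v_{9} = 2·v_{1} + v_{2} + v_{4}  ⇒ sig = ⟨2 | 1 1 2⟩
  P = {3,4}:  v_{3} + v_{4} = v_{1} + 2·v_{6}  ⇒ sig = ⟨2 | 1 2⟩
  P = {7,11}:  v_{7} + v_{11} = 2·v_{1} + v_{2}  ⇒ sig = ⟨2 | 1 2⟩
  P = {6,9}:  v_{6} + v_{9} = 2·v_{4}  ⇒ sig = ⟨2 | 2⟩
  P = {9,10}:  v_{9} + v_{10} = 2·v_{11}  ⇒ sig = ⟨2 | 2⟩
  P = {2,3,8}:  v_{2} + v_{3} + v_{8} = 0  ⇒ sig = ⟨3 | 0⟩
  P = {1,2,3,10}:  v_{1} + v_{2} + v_{3} + v_{10} = v_{7}  ⇒ sig = ⟨4 | 1⟩
  P = {1,2,6,8}:  v_{1} + v_{2} + v_{6} + v_{8} = v_{11}  ⇒ sig = ⟨4 | 1⟩
  P = {1,2,4,8}:  v_{1} + v_{2} + v_{4} + v_{8} = 2·v_{11}  ⇒ sig = ⟨4 | 2⟩
  P = {1,2,8,9}:  v_{1} + v_{2} + v_{8} + v_{9} = 3·v_{11}  ⇒ sig = ⟨4 | 3⟩

Sorted signature multiset PRS(X):
    |P|=2: 20 collections, coeffs (), (), (1), (1), (1), (1,1), (1,1), (1,1,1), (1,1,1), (1,1,1), (1,1,1), (1,1,1), (1,1,1,1), (1,1,2), (1,1,2), (1,1,2), (1,2), (1,2), (2), (2)
    |P|=3: 1 collection, coeffs ()
    |P|=4: 4 collections, coeffs (1), (1), (2), (3)


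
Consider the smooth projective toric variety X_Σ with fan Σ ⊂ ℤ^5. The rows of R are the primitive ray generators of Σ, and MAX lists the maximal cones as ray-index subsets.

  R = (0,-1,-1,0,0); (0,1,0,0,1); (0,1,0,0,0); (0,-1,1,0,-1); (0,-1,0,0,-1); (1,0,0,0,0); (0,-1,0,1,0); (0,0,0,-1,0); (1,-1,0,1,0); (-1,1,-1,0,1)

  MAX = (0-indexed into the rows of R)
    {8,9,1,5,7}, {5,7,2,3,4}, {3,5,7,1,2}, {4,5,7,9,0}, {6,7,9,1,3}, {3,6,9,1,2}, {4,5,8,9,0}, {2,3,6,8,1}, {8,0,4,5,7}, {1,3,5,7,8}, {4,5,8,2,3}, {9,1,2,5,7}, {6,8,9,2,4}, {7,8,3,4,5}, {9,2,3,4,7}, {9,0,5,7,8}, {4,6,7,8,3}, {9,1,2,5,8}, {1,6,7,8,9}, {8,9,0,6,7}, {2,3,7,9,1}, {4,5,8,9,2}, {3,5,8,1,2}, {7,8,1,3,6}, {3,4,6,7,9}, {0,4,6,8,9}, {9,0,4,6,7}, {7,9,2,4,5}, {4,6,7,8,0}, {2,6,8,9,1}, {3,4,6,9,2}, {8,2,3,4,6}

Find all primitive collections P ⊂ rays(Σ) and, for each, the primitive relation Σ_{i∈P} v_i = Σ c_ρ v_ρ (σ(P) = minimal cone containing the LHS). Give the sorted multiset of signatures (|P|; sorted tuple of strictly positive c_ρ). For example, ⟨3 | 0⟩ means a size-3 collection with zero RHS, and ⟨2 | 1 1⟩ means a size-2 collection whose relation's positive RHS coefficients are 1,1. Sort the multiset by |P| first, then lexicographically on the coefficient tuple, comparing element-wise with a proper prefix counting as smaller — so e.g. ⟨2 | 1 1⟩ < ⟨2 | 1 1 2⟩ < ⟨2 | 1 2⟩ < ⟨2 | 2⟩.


10 minimal non-faces of Δ(Σ) (on 10 rays):

  {1,4}:  v_{1} + v_{4} = 0  ⇒ sig = ⟨2 | 0⟩
  {5,6}:  v_{5} + v_{6} = v_{8}  ⇒ sig = ⟨2 | 1⟩
  {0,1}:  v_{0} + v_{1} = v_{7} + v_{8} + v_{9}  ⇒ sig = ⟨2 | 1 1 1⟩
  {0,2}:  v_{0} + v_{2} = v_{4} + v_{5} + v_{9}  ⇒ sig = ⟨2 | 1 1 1⟩
  {0,3}:  v_{0} + v_{3} = v_{4} + v_{6} + v_{7}  ⇒ sig = ⟨2 | 1 1 1⟩
  {2,6,7}:  v_{2} + v_{6} + v_{7} = 0  ⇒ sig = ⟨3 | 0⟩
  {3,5,9}:  v_{3} + v_{5} + v_{9} = 0  ⇒ sig = ⟨3 | 0⟩
  {2,7,8}:  v_{2} + v_{7} + v_{8} = v_{5}  ⇒ sig = ⟨3 | 1⟩
  {3,8,9}:  v_{3} + v_{8} + v_{9} = v_{6}  ⇒ sig = ⟨3 | 1⟩
  {4,7,8,9}:  v_{4} + v_{7} + v_{8} + v_{9} = v_{0}  ⇒ sig = ⟨4 | 1⟩

Sorted signature multiset PRS(X):
    |P|=2: 5 collections, coeffs (), (1), (1,1,1), (1,1,1), (1,1,1)
    |P|=3: 4 collections, coeffs (), (), (1), (1)
    |P|=4: 1 collection, coeffs (1)


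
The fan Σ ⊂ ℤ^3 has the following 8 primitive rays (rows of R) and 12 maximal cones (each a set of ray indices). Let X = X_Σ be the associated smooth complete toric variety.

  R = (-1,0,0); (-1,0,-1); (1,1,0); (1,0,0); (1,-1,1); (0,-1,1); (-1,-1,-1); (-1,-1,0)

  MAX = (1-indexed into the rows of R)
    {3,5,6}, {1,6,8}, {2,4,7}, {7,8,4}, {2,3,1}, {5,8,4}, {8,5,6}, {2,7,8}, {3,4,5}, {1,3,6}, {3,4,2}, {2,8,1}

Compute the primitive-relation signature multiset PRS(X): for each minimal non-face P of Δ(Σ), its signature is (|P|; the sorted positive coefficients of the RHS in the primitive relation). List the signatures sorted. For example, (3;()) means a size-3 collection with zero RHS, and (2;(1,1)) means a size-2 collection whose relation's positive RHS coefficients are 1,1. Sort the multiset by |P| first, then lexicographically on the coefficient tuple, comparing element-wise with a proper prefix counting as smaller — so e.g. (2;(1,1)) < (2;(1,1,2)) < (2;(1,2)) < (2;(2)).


11 collections generate NE(X_Σ); each relation:

  P = {1,4}:  v_{1} + v_{4} = 0  →  sig = (2;())
  P = {3,8}:  v_{3} + v_{8} = 0  →  sig = (2;())
  P = {1,5}:  v_{1} + v_{5} = v_{6}  →  sig = (2;(1))
  P = {2,6}:  v_{2} + v_{6} = v_{8}  →  sig = (2;(1))
  P = {4,6}:  v_{4} + v_{6} = v_{5}  →  sig = (2;(1))
  P = {1,7}:  v_{1} + v_{7} = v_{2} + v_{8}  →  sig = (2;(1,1))
  P = {2,5}:  v_{2} + v_{5} = v_{4} + v_{8}  →  sig = (2;(1,1))
  P = {3,7}:  v_{3} + v_{7} = v_{2} + v_{4}  →  sig = (2;(1,1))
  P = {6,7}:  v_{6} + v_{7} = v_{4} + 2·v_{8}  →  sig = (2;(1,2))
  P = {5,7}:  v_{5} + v_{7} = 2·v_{4} + 2·v_{8}  →  sig = (2;(2,2))
  P = {2,4,8}:  v_{2} + v_{4} + v_{8} = v_{7}  →  sig = (3;(1))

so the primitive-relation signature multiset is
    (2;())
    (2;())
    (2;(1))
    (2;(1))
    (2;(1))
    (2;(1,1))
    (2;(1,1))
    (2;(1,1))
    (2;(1,2))
    (2;(2,2))
    (3;(1))


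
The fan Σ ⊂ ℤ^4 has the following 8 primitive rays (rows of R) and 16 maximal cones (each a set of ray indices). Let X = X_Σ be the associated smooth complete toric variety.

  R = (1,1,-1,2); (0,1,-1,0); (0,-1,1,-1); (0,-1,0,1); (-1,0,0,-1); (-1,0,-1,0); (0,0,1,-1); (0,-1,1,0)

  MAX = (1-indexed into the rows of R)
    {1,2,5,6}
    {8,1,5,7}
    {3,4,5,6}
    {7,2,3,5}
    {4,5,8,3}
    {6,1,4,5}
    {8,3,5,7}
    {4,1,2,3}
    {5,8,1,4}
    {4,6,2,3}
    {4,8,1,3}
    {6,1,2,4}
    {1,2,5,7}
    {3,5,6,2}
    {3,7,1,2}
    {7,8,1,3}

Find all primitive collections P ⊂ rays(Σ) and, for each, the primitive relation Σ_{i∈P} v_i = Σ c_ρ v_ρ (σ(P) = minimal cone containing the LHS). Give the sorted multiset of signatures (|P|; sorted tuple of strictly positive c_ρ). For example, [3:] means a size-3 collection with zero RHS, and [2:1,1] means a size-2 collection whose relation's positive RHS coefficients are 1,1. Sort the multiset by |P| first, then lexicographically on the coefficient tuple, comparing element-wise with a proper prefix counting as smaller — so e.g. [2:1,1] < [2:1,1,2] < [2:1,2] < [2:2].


Primitive collections (7):

  P = {2,8}:  v_{2} + v_{8} = 0  →  sig = [2:]
  P = {4,7}:  v_{4} + v_{7} = v_{8}  →  sig = [2:1]
  P = {6,7}:  v_{6} + v_{7} = v_{5}  →  sig = [2:1]
  P = {6,8}:  v_{6} + v_{8} = v_{4} + v_{5}  →  sig = [2:1,1]
  P = {1,3,5}:  v_{1} + v_{3} + v_{5} = 0  →  sig = [3:]
  P = {2,4,5}:  v_{2} + v_{4} + v_{5} = v_{6}  →  sig = [3:1]
  P = {1,3,6}:  v_{1} + v_{3} + v_{6} = v_{2} + v_{4}  →  sig = [3:1,1]

Hence PRS(X_Σ) =
    |P|=2: 4 collections, coeffs (), (1), (1), (1,1)
    |P|=3: 3 collections, coeffs (), (1), (1,1)


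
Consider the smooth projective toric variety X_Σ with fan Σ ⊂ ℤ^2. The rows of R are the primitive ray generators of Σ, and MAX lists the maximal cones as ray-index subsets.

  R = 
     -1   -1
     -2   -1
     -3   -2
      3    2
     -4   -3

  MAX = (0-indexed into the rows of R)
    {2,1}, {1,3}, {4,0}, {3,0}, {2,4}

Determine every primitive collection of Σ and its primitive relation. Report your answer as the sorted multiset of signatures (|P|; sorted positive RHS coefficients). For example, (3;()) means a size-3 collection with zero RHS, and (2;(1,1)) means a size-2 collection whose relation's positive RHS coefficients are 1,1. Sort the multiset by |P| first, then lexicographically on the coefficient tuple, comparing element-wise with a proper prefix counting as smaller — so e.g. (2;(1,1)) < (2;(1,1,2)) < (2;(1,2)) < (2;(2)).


The 5 primitive collections of Σ (r=5, n=2):

  P={2,3}:  v_{2} + v_{3} = 0  so sig = (2;())
  P={0,1}:  v_{0} + v_{1} = v_{2}  so sig = (2;(1))
  P={0,2}:  v_{0} + v_{2} = v_{4}  so sig = (2;(1))
  P={3,4}:  v_{3} + v_{4} = v_{0}  so sig = (2;(1))
  P={1,4}:  v_{1} + v_{4} = 2·v_{2}  so sig = (2;(2))

Sorted signature multiset PRS(X):
    (2;())
    (2;(1))
    (2;(1))
    (2;(1))
    (2;(2))


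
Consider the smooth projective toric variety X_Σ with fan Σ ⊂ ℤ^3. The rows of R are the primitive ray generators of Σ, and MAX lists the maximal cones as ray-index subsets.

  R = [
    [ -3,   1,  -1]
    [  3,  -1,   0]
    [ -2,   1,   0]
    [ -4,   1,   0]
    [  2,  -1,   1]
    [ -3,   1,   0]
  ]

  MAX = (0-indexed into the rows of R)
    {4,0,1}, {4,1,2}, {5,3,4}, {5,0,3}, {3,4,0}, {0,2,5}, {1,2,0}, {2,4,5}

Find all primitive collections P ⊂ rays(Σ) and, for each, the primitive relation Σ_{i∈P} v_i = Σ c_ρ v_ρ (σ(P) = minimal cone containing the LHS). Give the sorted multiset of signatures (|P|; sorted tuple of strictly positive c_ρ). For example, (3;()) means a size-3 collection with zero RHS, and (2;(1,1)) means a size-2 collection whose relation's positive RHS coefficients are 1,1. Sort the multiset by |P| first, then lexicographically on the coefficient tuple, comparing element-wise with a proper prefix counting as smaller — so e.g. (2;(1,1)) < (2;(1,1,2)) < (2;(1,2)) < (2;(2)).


|primitive collections| = 5. Relations:

  • {1,5}:  v_{1} + v_{5} = 0  →  sig = (2;())
  • {1,3}:  v_{1} + v_{3} = v_{0} + v_{4}  →  sig = (2;(1,1))
  • {2,3}:  v_{2} + v_{3} = 2·v_{5}  →  sig = (2;(2))
  • {0,2,4}:  v_{0} + v_{2} + v_{4} = v_{5}  →  sig = (3;(1))
  • {0,4,5}:  v_{0} + v_{4} + v_{5} = v_{3}  →  sig = (3;(1))

so the primitive-relation signature multiset is
    |P|=2: 3 collections, coeffs (), (1,1), (2)
    |P|=3: 2 collections, coeffs (1), (1)


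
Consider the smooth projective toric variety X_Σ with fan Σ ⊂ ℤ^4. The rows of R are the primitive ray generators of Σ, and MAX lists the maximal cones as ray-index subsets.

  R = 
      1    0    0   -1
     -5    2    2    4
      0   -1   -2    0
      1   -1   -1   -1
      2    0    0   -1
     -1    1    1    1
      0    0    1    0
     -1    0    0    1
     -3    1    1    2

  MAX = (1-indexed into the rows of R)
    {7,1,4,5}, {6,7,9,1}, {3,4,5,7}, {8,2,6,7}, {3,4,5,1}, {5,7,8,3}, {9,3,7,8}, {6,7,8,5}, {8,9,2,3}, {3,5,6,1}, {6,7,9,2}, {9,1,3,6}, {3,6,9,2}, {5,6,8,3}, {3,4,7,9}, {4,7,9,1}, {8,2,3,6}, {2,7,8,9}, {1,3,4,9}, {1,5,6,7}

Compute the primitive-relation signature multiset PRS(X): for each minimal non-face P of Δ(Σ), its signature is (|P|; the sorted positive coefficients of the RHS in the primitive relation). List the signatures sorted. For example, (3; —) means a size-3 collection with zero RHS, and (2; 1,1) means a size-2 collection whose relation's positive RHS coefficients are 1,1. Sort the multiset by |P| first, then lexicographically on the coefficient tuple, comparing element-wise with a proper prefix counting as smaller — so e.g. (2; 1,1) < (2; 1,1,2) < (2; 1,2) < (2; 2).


11 minimal non-faces of Δ(Σ) (on 9 rays):

  • {1,8}:  v_{1} + v_{8} = 0  so sig = (2; —)
  • {4,6}:  v_{4} + v_{6} = 0  so sig = (2; —)
  • {5,9}:  v_{5} + v_{9} = v_{6}  so sig = (2; 1)
  • {1,2}:  v_{1} + v_{2} = v_{6} + v_{9}  so sig = (2; 1,1)
  • {2,4}:  v_{2} + v_{4} = v_{8} + v_{9}  so sig = (2; 1,1)
  • {4,8}:  v_{4} + v_{8} = v_{3} + v_{7}  so sig = (2; 1,1)
  • {2,5}:  v_{2} + v_{5} = 2·v_{6} + v_{8}  so sig = (2; 1,2)
  • {1,3,7}:  v_{1} + v_{3} + v_{7} = v_{4}  so sig = (3; 1)
  • {3,6,7}:  v_{3} + v_{6} + v_{7} = v_{8}  so sig = (3; 1)
  • {6,8,9}:  v_{6} + v_{8} + v_{9} = v_{2}  so sig = (3; 1)
  • {2,3,7}:  v_{2} + v_{3} + v_{7} = 2·v_{8} + v_{9}  so sig = (3; 1,2)

Signatures (|P|; sorted positive RHS coefficients), sorted:
[(2; —), (2; —), (2; 1), (2; 1,1), (2; 1,1), (2; 1,1), (2; 1,2), (3; 1), (3; 1), (3; 1), (3; 1,2)]


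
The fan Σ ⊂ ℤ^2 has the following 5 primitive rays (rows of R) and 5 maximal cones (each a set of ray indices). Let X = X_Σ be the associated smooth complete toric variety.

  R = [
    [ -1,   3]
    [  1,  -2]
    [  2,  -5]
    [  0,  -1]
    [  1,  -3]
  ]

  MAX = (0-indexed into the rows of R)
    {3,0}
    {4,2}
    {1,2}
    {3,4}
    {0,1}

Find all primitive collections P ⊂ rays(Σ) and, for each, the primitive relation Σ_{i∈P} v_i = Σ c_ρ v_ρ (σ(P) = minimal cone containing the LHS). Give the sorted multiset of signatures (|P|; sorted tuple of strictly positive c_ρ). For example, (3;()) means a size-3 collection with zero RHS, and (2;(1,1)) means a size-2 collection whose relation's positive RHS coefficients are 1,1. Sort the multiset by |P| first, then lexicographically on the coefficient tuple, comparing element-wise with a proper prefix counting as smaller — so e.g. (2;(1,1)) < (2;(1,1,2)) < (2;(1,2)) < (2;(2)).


5 collections generate NE(X_Σ); each relation:

  P={0,4}:  v_{0} + v_{4} = 0 ; sig = (2;())
  P={0,2}:  v_{0} + v_{2} = v_{1} ; sig = (2;(1))
  P={1,3}:  v_{1} + v_{3} = v_{4} ; sig = (2;(1))
  P={1,4}:  v_{1} + v_{4} = v_{2} ; sig = (2;(1))
  P={2,3}:  v_{2} + v_{3} = 2·v_{4} ; sig = (2;(2))

Sorted signature multiset PRS(X):
[(2;()), (2;(1)), (2;(1)), (2;(1)), (2;(2))]
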